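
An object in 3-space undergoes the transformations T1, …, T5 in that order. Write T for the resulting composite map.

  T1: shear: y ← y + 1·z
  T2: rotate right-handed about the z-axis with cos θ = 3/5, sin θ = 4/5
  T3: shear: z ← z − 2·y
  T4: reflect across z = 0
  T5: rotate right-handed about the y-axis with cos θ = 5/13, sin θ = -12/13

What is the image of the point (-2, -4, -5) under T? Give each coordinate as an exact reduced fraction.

T(p) = (138/13, -7, 27/13)

T1 shear: y ← y + 1·z: (-2, -4, -5) → (-2, -9, -5)
T2 rotate right-handed about the z-axis with cos θ = 3/5, sin θ = 4/5: (-2, -9, -5) → (6, -7, -5)
T3 shear: z ← z − 2·y: (6, -7, -5) → (6, -7, 9)
T4 reflect across z = 0: (6, -7, 9) → (6, -7, -9)
T5 rotate right-handed about the y-axis with cos θ = 5/13, sin θ = -12/13: (6, -7, -9) → (138/13, -7, 27/13)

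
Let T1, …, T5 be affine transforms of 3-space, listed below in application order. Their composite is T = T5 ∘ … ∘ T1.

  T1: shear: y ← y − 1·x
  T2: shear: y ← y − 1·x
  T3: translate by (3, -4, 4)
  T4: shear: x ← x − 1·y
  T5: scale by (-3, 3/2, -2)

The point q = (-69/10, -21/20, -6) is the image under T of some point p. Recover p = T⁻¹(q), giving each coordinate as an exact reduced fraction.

T1 = [1 0 0 0; -1 1 0 0; 0 0 1 0; 0 0 0 1]
T2·T1 = [1 0 0 0; -2 1 0 0; 0 0 1 0; 0 0 0 1]
T3·…·T1 = [1 0 0 3; -2 1 0 -4; 0 0 1 4; 0 0 0 1]
T4·…·T1 = [3 -1 0 7; -2 1 0 -4; 0 0 1 4; 0 0 0 1]
T5·…·T1 = [-9 3 0 -21; -3 3/2 0 -6; 0 0 -2 -8; 0 0 0 1]
det M = 9; M⁻¹ = [-1/3 2/3 0 -3; -2/3 2 0 -2; 0 0 -1/2 -4; 0 0 0 1]
M⁻¹ · (-69/10, -21/20, -6)ᵀ = (-7/5, 1/2, -1)ᵀ

p = (-7/5, 1/2, -1)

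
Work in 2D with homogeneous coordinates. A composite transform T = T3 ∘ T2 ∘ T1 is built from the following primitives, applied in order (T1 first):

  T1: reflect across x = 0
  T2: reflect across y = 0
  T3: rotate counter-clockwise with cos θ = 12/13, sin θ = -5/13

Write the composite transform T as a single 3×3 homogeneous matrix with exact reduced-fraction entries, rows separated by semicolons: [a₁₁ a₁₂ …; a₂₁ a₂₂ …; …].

T = [-12/13 -5/13 0; 5/13 -12/13 0; 0 0 1]

T1 = [-1 0 0; 0 1 0; 0 0 1]
T2·T1 = [-1 0 0; 0 -1 0; 0 0 1]
T3·…·T1 = [-12/13 -5/13 0; 5/13 -12/13 0; 0 0 1]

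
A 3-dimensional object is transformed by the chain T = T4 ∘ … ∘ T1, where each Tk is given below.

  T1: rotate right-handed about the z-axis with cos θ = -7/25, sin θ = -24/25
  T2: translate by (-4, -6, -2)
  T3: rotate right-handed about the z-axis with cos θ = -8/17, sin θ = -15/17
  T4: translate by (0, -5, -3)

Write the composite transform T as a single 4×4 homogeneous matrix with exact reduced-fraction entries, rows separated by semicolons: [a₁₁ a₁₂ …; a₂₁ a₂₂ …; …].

T1 = [-7/25 24/25 0 0; -24/25 -7/25 0 0; 0 0 1 0; 0 0 0 1]
T2·T1 = [-7/25 24/25 0 -4; -24/25 -7/25 0 -6; 0 0 1 -2; 0 0 0 1]
T3·…·T1 = [-304/425 -297/425 0 -58/17; 297/425 -304/425 0 108/17; 0 0 1 -2; 0 0 0 1]
T4·…·T1 = [-304/425 -297/425 0 -58/17; 297/425 -304/425 0 23/17; 0 0 1 -5; 0 0 0 1]

T = [-304/425 -297/425 0 -58/17; 297/425 -304/425 0 23/17; 0 0 1 -5; 0 0 0 1]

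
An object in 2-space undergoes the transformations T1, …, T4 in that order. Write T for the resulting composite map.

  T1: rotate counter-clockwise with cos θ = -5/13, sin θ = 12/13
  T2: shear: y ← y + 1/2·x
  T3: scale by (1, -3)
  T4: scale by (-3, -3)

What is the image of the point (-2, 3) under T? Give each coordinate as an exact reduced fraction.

T1 rotate counter-clockwise with cos θ = -5/13, sin θ = 12/13: (-2, 3) → (-2, -3)
T2 shear: y ← y + 1/2·x: (-2, -3) → (-2, -4)
T3 scale by (1, -3): (-2, -4) → (-2, 12)
T4 scale by (-3, -3): (-2, 12) → (6, -36)

T(p) = (6, -36)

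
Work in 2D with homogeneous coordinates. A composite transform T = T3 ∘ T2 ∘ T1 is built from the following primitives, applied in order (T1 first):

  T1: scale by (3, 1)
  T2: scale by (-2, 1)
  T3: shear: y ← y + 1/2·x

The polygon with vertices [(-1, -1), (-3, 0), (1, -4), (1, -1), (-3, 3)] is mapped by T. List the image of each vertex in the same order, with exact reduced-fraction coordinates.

T1 scale by (3, 1): (-1, -1) → (-3, -1); (-3, 0) → (-9, 0); (1, -4) → (3, -4); (1, -1) → (3, -1); (-3, 3) → (-9, 3)
T2 scale by (-2, 1): (-3, -1) → (6, -1); (-9, 0) → (18, 0); (3, -4) → (-6, -4); (3, -1) → (-6, -1); (-9, 3) → (18, 3)
T3 shear: y ← y + 1/2·x: (6, -1) → (6, 2); (18, 0) → (18, 9); (-6, -4) → (-6, -7); (-6, -1) → (-6, -4); (18, 3) → (18, 12)

image vertices: (6, 2), (18, 9), (-6, -7), (-6, -4), (18, 12)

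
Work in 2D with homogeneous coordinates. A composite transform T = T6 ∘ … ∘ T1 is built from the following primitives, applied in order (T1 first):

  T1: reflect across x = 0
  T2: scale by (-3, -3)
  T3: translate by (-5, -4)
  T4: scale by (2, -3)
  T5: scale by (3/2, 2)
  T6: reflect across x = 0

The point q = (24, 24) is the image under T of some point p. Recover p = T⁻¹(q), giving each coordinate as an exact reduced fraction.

p = (-1, 0)

T1 = [-1 0 0; 0 1 0; 0 0 1]
T2·T1 = [3 0 0; 0 -3 0; 0 0 1]
T3·…·T1 = [3 0 -5; 0 -3 -4; 0 0 1]
T4·…·T1 = [6 0 -10; 0 9 12; 0 0 1]
T5·…·T1 = [9 0 -15; 0 18 24; 0 0 1]
T6·…·T1 = [-9 0 15; 0 18 24; 0 0 1]
det M = -162; M⁻¹ = [-1/9 0 5/3; 0 1/18 -4/3; 0 0 1]
M⁻¹ · (24, 24)ᵀ = (-1, 0)ᵀ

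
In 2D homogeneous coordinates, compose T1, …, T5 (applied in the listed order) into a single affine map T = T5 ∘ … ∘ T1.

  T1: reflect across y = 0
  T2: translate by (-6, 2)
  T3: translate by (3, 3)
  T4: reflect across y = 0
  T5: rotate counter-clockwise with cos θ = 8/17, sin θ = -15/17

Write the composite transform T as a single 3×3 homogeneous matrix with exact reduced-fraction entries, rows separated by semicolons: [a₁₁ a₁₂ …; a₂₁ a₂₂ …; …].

T1 = [1 0 0; 0 -1 0; 0 0 1]
T2·T1 = [1 0 -6; 0 -1 2; 0 0 1]
T3·…·T1 = [1 0 -3; 0 -1 5; 0 0 1]
T4·…·T1 = [1 0 -3; 0 1 -5; 0 0 1]
T5·…·T1 = [8/17 15/17 -99/17; -15/17 8/17 5/17; 0 0 1]

T = [8/17 15/17 -99/17; -15/17 8/17 5/17; 0 0 1]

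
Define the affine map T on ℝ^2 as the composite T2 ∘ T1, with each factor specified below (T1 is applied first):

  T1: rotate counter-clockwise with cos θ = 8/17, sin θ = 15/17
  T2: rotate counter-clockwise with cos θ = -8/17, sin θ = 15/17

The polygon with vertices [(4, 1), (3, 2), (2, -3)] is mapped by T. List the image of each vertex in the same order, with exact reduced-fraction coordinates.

T1 rotate counter-clockwise with cos θ = 8/17, sin θ = 15/17: (4, 1) → (1, 4); (3, 2) → (-6/17, 61/17); (2, -3) → (61/17, 6/17)
T2 rotate counter-clockwise with cos θ = -8/17, sin θ = 15/17: (1, 4) → (-4, -1); (-6/17, 61/17) → (-3, -2); (61/17, 6/17) → (-2, 3)

image vertices: (-4, -1), (-3, -2), (-2, 3)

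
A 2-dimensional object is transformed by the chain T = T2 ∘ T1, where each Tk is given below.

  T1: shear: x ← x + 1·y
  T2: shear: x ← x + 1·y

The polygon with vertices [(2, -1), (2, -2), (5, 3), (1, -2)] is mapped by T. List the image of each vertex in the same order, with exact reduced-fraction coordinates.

image vertices: (0, -1), (-2, -2), (11, 3), (-3, -2)

T1 shear: x ← x + 1·y: (2, -1) → (1, -1); (2, -2) → (0, -2); (5, 3) → (8, 3); (1, -2) → (-1, -2)
T2 shear: x ← x + 1·y: (1, -1) → (0, -1); (0, -2) → (-2, -2); (8, 3) → (11, 3); (-1, -2) → (-3, -2)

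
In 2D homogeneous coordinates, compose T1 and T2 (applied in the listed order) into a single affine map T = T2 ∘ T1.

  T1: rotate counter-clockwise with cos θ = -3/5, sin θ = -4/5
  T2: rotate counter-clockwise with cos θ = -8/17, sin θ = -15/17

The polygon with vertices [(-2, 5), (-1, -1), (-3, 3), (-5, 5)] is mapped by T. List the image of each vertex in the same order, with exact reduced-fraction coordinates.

image vertices: (-313/85, -334/85), (113/85, -41/85), (-123/85, -339/85), (-41/17, -113/17)

T1 rotate counter-clockwise with cos θ = -3/5, sin θ = -4/5: (-2, 5) → (26/5, -7/5); (-1, -1) → (-1/5, 7/5); (-3, 3) → (21/5, 3/5); (-5, 5) → (7, 1)
T2 rotate counter-clockwise with cos θ = -8/17, sin θ = -15/17: (26/5, -7/5) → (-313/85, -334/85); (-1/5, 7/5) → (113/85, -41/85); (21/5, 3/5) → (-123/85, -339/85); (7, 1) → (-41/17, -113/17)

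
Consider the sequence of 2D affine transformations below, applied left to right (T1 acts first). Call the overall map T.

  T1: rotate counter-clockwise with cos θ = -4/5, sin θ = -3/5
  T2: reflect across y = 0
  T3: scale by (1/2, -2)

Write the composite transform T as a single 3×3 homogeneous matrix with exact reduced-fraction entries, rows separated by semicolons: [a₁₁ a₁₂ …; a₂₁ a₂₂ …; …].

T = [-2/5 3/10 0; -6/5 -8/5 0; 0 0 1]

T1 = [-4/5 3/5 0; -3/5 -4/5 0; 0 0 1]
T2·T1 = [-4/5 3/5 0; 3/5 4/5 0; 0 0 1]
T3·…·T1 = [-2/5 3/10 0; -6/5 -8/5 0; 0 0 1]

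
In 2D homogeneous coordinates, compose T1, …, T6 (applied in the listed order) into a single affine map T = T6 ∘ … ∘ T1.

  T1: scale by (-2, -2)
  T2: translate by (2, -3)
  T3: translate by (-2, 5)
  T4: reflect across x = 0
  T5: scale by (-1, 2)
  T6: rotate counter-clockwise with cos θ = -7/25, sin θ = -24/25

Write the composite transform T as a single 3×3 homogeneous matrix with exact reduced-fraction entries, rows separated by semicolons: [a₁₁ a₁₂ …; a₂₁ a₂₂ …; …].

T = [14/25 -96/25 96/25; 48/25 28/25 -28/25; 0 0 1]

T1 = [-2 0 0; 0 -2 0; 0 0 1]
T2·T1 = [-2 0 2; 0 -2 -3; 0 0 1]
T3·…·T1 = [-2 0 0; 0 -2 2; 0 0 1]
T4·…·T1 = [2 0 0; 0 -2 2; 0 0 1]
T5·…·T1 = [-2 0 0; 0 -4 4; 0 0 1]
T6·…·T1 = [14/25 -96/25 96/25; 48/25 28/25 -28/25; 0 0 1]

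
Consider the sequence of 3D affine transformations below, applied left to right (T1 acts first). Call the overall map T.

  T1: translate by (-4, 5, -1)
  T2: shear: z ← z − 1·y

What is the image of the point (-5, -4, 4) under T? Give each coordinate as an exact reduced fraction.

T(p) = (-9, 1, 2)

T1 translate by (-4, 5, -1): (-5, -4, 4) → (-9, 1, 3)
T2 shear: z ← z − 1·y: (-9, 1, 3) → (-9, 1, 2)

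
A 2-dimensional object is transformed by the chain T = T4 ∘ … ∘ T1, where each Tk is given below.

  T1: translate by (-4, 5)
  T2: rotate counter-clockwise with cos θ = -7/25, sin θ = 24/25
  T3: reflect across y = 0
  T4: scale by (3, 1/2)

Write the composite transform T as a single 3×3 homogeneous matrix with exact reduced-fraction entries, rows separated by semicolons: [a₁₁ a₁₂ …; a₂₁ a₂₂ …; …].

T = [-21/25 -72/25 -276/25; -12/25 7/50 131/50; 0 0 1]

T1 = [1 0 -4; 0 1 5; 0 0 1]
T2·T1 = [-7/25 -24/25 -92/25; 24/25 -7/25 -131/25; 0 0 1]
T3·…·T1 = [-7/25 -24/25 -92/25; -24/25 7/25 131/25; 0 0 1]
T4·…·T1 = [-21/25 -72/25 -276/25; -12/25 7/50 131/50; 0 0 1]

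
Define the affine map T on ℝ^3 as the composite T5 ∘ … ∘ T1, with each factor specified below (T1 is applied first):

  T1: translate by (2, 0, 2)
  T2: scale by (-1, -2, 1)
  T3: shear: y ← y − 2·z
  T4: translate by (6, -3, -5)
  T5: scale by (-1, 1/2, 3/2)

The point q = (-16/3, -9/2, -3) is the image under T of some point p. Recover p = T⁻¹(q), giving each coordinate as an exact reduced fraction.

p = (-4/3, 0, 1)

T1 = [1 0 0 2; 0 1 0 0; 0 0 1 2; 0 0 0 1]
T2·T1 = [-1 0 0 -2; 0 -2 0 0; 0 0 1 2; 0 0 0 1]
T3·…·T1 = [-1 0 0 -2; 0 -2 -2 -4; 0 0 1 2; 0 0 0 1]
T4·…·T1 = [-1 0 0 4; 0 -2 -2 -7; 0 0 1 -3; 0 0 0 1]
T5·…·T1 = [1 0 0 -4; 0 -1 -1 -7/2; 0 0 3/2 -9/2; 0 0 0 1]
det M = -3/2; M⁻¹ = [1 0 0 4; 0 -1 -2/3 -13/2; 0 0 2/3 3; 0 0 0 1]
M⁻¹ · (-16/3, -9/2, -3)ᵀ = (-4/3, 0, 1)ᵀ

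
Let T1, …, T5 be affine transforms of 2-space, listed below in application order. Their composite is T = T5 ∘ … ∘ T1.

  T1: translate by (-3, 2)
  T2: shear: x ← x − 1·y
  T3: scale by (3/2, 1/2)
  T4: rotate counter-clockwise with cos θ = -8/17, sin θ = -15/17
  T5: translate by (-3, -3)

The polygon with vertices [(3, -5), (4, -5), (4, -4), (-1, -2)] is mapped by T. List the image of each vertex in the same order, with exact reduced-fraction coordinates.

T1 translate by (-3, 2): (3, -5) → (0, -3); (4, -5) → (1, -3); (4, -4) → (1, -2); (-1, -2) → (-4, 0)
T2 shear: x ← x − 1·y: (0, -3) → (3, -3); (1, -3) → (4, -3); (1, -2) → (3, -2); (-4, 0) → (-4, 0)
T3 scale by (3/2, 1/2): (3, -3) → (9/2, -3/2); (4, -3) → (6, -3/2); (3, -2) → (9/2, -1); (-4, 0) → (-6, 0)
T4 rotate counter-clockwise with cos θ = -8/17, sin θ = -15/17: (9/2, -3/2) → (-117/34, -111/34); (6, -3/2) → (-141/34, -78/17); (9/2, -1) → (-3, -7/2); (-6, 0) → (48/17, 90/17)
T5 translate by (-3, -3): (-117/34, -111/34) → (-219/34, -213/34); (-141/34, -78/17) → (-243/34, -129/17); (-3, -7/2) → (-6, -13/2); (48/17, 90/17) → (-3/17, 39/17)

image vertices: (-219/34, -213/34), (-243/34, -129/17), (-6, -13/2), (-3/17, 39/17)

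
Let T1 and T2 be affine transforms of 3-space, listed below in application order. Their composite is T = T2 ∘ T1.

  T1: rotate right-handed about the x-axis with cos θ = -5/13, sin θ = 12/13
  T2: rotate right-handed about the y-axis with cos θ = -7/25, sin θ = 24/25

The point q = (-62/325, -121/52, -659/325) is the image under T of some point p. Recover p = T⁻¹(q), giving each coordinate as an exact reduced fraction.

p = (2, 5/4, 2)

T1 = [1 0 0 0; 0 -5/13 -12/13 0; 0 12/13 -5/13 0; 0 0 0 1]
T2·T1 = [-7/25 288/325 -24/65 0; 0 -5/13 -12/13 0; -24/25 -84/325 7/65 0; 0 0 0 1]
det M = 1; M⁻¹ = [-7/25 0 -24/25 0; 288/325 -5/13 -84/325 0; -24/65 -12/13 7/65 0; 0 0 0 1]
M⁻¹ · (-62/325, -121/52, -659/325)ᵀ = (2, 5/4, 2)ᵀ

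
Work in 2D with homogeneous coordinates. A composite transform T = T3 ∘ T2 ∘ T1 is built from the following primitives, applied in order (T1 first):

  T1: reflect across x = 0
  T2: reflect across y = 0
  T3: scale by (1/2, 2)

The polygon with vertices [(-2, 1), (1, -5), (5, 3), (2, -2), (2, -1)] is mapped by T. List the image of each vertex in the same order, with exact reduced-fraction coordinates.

image vertices: (1, -2), (-1/2, 10), (-5/2, -6), (-1, 4), (-1, 2)

T1 reflect across x = 0: (-2, 1) → (2, 1); (1, -5) → (-1, -5); (5, 3) → (-5, 3); (2, -2) → (-2, -2); (2, -1) → (-2, -1)
T2 reflect across y = 0: (2, 1) → (2, -1); (-1, -5) → (-1, 5); (-5, 3) → (-5, -3); (-2, -2) → (-2, 2); (-2, -1) → (-2, 1)
T3 scale by (1/2, 2): (2, -1) → (1, -2); (-1, 5) → (-1/2, 10); (-5, -3) → (-5/2, -6); (-2, 2) → (-1, 4); (-2, 1) → (-1, 2)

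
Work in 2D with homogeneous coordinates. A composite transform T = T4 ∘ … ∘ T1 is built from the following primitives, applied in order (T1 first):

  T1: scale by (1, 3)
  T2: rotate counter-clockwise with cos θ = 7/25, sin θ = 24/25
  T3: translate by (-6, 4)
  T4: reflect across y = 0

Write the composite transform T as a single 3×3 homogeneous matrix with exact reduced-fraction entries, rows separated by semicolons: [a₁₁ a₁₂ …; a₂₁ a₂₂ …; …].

T1 = [1 0 0; 0 3 0; 0 0 1]
T2·T1 = [7/25 -72/25 0; 24/25 21/25 0; 0 0 1]
T3·…·T1 = [7/25 -72/25 -6; 24/25 21/25 4; 0 0 1]
T4·…·T1 = [7/25 -72/25 -6; -24/25 -21/25 -4; 0 0 1]

T = [7/25 -72/25 -6; -24/25 -21/25 -4; 0 0 1]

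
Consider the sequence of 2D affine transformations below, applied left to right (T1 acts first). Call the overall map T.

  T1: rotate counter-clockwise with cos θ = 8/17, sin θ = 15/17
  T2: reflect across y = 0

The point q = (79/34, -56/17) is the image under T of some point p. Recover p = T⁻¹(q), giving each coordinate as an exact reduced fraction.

p = (4, -1/2)

T1 = [8/17 -15/17 0; 15/17 8/17 0; 0 0 1]
T2·T1 = [8/17 -15/17 0; -15/17 -8/17 0; 0 0 1]
det M = -1; M⁻¹ = [8/17 -15/17 0; -15/17 -8/17 0; 0 0 1]
M⁻¹ · (79/34, -56/17)ᵀ = (4, -1/2)ᵀ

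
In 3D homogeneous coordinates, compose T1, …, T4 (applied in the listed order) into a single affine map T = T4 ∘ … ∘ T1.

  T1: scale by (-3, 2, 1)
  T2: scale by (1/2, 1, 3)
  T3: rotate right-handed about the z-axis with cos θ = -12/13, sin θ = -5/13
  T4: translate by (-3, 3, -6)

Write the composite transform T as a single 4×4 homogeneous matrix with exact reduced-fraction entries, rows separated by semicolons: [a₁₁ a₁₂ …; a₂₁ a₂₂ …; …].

T1 = [-3 0 0 0; 0 2 0 0; 0 0 1 0; 0 0 0 1]
T2·T1 = [-3/2 0 0 0; 0 2 0 0; 0 0 3 0; 0 0 0 1]
T3·…·T1 = [18/13 10/13 0 0; 15/26 -24/13 0 0; 0 0 3 0; 0 0 0 1]
T4·…·T1 = [18/13 10/13 0 -3; 15/26 -24/13 0 3; 0 0 3 -6; 0 0 0 1]

T = [18/13 10/13 0 -3; 15/26 -24/13 0 3; 0 0 3 -6; 0 0 0 1]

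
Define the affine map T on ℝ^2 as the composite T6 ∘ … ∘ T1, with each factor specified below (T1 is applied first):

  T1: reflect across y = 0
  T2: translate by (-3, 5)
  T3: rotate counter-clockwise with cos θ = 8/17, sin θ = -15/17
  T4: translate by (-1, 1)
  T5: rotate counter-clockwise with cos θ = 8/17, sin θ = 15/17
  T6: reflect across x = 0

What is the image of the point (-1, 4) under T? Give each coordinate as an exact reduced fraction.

T(p) = (91/17, 10/17)

T1 reflect across y = 0: (-1, 4) → (-1, -4)
T2 translate by (-3, 5): (-1, -4) → (-4, 1)
T3 rotate counter-clockwise with cos θ = 8/17, sin θ = -15/17: (-4, 1) → (-1, 4)
T4 translate by (-1, 1): (-1, 4) → (-2, 5)
T5 rotate counter-clockwise with cos θ = 8/17, sin θ = 15/17: (-2, 5) → (-91/17, 10/17)
T6 reflect across x = 0: (-91/17, 10/17) → (91/17, 10/17)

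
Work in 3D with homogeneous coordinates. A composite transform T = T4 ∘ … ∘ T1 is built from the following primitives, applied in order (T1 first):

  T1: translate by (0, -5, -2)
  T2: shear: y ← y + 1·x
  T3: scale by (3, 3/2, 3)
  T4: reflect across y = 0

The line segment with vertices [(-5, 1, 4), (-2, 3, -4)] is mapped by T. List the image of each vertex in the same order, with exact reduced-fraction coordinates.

T1 translate by (0, -5, -2): (-5, 1, 4) → (-5, -4, 2); (-2, 3, -4) → (-2, -2, -6)
T2 shear: y ← y + 1·x: (-5, -4, 2) → (-5, -9, 2); (-2, -2, -6) → (-2, -4, -6)
T3 scale by (3, 3/2, 3): (-5, -9, 2) → (-15, -27/2, 6); (-2, -4, -6) → (-6, -6, -18)
T4 reflect across y = 0: (-15, -27/2, 6) → (-15, 27/2, 6); (-6, -6, -18) → (-6, 6, -18)

image vertices: (-15, 27/2, 6), (-6, 6, -18)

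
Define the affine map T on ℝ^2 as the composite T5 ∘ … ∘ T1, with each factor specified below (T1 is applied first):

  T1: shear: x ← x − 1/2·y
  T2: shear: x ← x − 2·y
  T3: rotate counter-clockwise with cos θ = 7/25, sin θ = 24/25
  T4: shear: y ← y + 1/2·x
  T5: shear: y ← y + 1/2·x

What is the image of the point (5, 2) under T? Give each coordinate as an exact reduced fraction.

T(p) = (-48/25, -34/25)

T1 shear: x ← x − 1/2·y: (5, 2) → (4, 2)
T2 shear: x ← x − 2·y: (4, 2) → (0, 2)
T3 rotate counter-clockwise with cos θ = 7/25, sin θ = 24/25: (0, 2) → (-48/25, 14/25)
T4 shear: y ← y + 1/2·x: (-48/25, 14/25) → (-48/25, -2/5)
T5 shear: y ← y + 1/2·x: (-48/25, -2/5) → (-48/25, -34/25)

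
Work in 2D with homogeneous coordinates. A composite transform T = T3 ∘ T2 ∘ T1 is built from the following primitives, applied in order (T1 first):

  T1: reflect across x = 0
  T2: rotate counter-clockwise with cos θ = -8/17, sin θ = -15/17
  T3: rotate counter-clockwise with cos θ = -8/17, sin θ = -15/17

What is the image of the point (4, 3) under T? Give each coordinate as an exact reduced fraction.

T(p) = (-76/289, -1443/289)

T1 reflect across x = 0: (4, 3) → (-4, 3)
T2 rotate counter-clockwise with cos θ = -8/17, sin θ = -15/17: (-4, 3) → (77/17, 36/17)
T3 rotate counter-clockwise with cos θ = -8/17, sin θ = -15/17: (77/17, 36/17) → (-76/289, -1443/289)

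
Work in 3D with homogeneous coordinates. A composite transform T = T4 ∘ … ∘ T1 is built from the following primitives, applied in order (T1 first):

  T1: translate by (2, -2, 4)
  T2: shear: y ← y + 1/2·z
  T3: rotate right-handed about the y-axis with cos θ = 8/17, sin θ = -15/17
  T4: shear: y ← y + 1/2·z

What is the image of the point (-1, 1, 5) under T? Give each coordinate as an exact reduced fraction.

T(p) = (-127/17, 103/17, 87/17)

T1 translate by (2, -2, 4): (-1, 1, 5) → (1, -1, 9)
T2 shear: y ← y + 1/2·z: (1, -1, 9) → (1, 7/2, 9)
T3 rotate right-handed about the y-axis with cos θ = 8/17, sin θ = -15/17: (1, 7/2, 9) → (-127/17, 7/2, 87/17)
T4 shear: y ← y + 1/2·z: (-127/17, 7/2, 87/17) → (-127/17, 103/17, 87/17)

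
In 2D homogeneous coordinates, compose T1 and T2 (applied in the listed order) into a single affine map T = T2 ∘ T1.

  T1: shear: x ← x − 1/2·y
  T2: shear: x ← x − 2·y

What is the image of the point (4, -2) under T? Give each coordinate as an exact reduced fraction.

T1 shear: x ← x − 1/2·y: (4, -2) → (5, -2)
T2 shear: x ← x − 2·y: (5, -2) → (9, -2)

T(p) = (9, -2)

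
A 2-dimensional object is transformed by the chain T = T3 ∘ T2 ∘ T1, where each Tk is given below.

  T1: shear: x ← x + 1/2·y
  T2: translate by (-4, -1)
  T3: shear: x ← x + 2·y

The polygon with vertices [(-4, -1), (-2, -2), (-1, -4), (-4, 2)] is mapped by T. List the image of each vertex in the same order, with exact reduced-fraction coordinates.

image vertices: (-25/2, -2), (-13, -3), (-17, -5), (-5, 1)

T1 shear: x ← x + 1/2·y: (-4, -1) → (-9/2, -1); (-2, -2) → (-3, -2); (-1, -4) → (-3, -4); (-4, 2) → (-3, 2)
T2 translate by (-4, -1): (-9/2, -1) → (-17/2, -2); (-3, -2) → (-7, -3); (-3, -4) → (-7, -5); (-3, 2) → (-7, 1)
T3 shear: x ← x + 2·y: (-17/2, -2) → (-25/2, -2); (-7, -3) → (-13, -3); (-7, -5) → (-17, -5); (-7, 1) → (-5, 1)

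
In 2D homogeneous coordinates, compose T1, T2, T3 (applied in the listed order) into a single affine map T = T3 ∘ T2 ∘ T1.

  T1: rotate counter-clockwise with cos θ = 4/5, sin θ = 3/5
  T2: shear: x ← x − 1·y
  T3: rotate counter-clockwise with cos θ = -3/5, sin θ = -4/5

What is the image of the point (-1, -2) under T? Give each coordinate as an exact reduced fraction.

T1 rotate counter-clockwise with cos θ = 4/5, sin θ = 3/5: (-1, -2) → (2/5, -11/5)
T2 shear: x ← x − 1·y: (2/5, -11/5) → (13/5, -11/5)
T3 rotate counter-clockwise with cos θ = -3/5, sin θ = -4/5: (13/5, -11/5) → (-83/25, -19/25)

T(p) = (-83/25, -19/25)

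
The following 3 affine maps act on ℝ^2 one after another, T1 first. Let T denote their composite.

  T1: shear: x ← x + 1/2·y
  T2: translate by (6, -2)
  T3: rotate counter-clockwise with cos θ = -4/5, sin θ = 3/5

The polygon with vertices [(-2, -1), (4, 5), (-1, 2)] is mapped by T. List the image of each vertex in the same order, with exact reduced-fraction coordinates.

T1 shear: x ← x + 1/2·y: (-2, -1) → (-5/2, -1); (4, 5) → (13/2, 5); (-1, 2) → (0, 2)
T2 translate by (6, -2): (-5/2, -1) → (7/2, -3); (13/2, 5) → (25/2, 3); (0, 2) → (6, 0)
T3 rotate counter-clockwise with cos θ = -4/5, sin θ = 3/5: (7/2, -3) → (-1, 9/2); (25/2, 3) → (-59/5, 51/10); (6, 0) → (-24/5, 18/5)

image vertices: (-1, 9/2), (-59/5, 51/10), (-24/5, 18/5)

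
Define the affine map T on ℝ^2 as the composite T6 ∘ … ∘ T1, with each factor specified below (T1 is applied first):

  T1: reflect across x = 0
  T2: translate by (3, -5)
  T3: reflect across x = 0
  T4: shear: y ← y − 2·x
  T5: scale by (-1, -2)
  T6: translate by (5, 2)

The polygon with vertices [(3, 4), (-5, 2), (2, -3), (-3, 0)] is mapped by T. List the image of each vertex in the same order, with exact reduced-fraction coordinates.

T1 reflect across x = 0: (3, 4) → (-3, 4); (-5, 2) → (5, 2); (2, -3) → (-2, -3); (-3, 0) → (3, 0)
T2 translate by (3, -5): (-3, 4) → (0, -1); (5, 2) → (8, -3); (-2, -3) → (1, -8); (3, 0) → (6, -5)
T3 reflect across x = 0: (0, -1) → (0, -1); (8, -3) → (-8, -3); (1, -8) → (-1, -8); (6, -5) → (-6, -5)
T4 shear: y ← y − 2·x: (0, -1) → (0, -1); (-8, -3) → (-8, 13); (-1, -8) → (-1, -6); (-6, -5) → (-6, 7)
T5 scale by (-1, -2): (0, -1) → (0, 2); (-8, 13) → (8, -26); (-1, -6) → (1, 12); (-6, 7) → (6, -14)
T6 translate by (5, 2): (0, 2) → (5, 4); (8, -26) → (13, -24); (1, 12) → (6, 14); (6, -14) → (11, -12)

image vertices: (5, 4), (13, -24), (6, 14), (11, -12)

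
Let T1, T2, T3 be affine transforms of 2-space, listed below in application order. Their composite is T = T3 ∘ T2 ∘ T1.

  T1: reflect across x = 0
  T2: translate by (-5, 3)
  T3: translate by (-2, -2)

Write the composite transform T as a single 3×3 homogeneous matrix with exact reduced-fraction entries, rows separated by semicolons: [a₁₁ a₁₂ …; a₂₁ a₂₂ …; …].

T = [-1 0 -7; 0 1 1; 0 0 1]

T1 = [-1 0 0; 0 1 0; 0 0 1]
T2·T1 = [-1 0 -5; 0 1 3; 0 0 1]
T3·…·T1 = [-1 0 -7; 0 1 1; 0 0 1]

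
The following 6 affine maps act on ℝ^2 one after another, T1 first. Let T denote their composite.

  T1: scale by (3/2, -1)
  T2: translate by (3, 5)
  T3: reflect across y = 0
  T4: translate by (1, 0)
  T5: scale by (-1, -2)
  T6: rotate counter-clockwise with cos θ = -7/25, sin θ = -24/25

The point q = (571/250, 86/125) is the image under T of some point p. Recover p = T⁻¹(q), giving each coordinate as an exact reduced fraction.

p = (-9/5, 4)

T1 = [3/2 0 0; 0 -1 0; 0 0 1]
T2·T1 = [3/2 0 3; 0 -1 5; 0 0 1]
T3·…·T1 = [3/2 0 3; 0 1 -5; 0 0 1]
T4·…·T1 = [3/2 0 4; 0 1 -5; 0 0 1]
T5·…·T1 = [-3/2 0 -4; 0 -2 10; 0 0 1]
T6·…·T1 = [21/50 -48/25 268/25; 36/25 14/25 26/25; 0 0 1]
det M = 3; M⁻¹ = [14/75 16/25 -8/3; -12/25 7/50 5; 0 0 1]
M⁻¹ · (571/250, 86/125)ᵀ = (-9/5, 4)ᵀ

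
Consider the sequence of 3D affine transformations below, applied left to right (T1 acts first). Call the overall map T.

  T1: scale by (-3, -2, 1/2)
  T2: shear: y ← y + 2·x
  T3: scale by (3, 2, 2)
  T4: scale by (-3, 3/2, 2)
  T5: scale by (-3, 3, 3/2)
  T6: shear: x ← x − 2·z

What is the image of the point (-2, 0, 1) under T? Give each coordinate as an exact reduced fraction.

T1 scale by (-3, -2, 1/2): (-2, 0, 1) → (6, 0, 1/2)
T2 shear: y ← y + 2·x: (6, 0, 1/2) → (6, 12, 1/2)
T3 scale by (3, 2, 2): (6, 12, 1/2) → (18, 24, 1)
T4 scale by (-3, 3/2, 2): (18, 24, 1) → (-54, 36, 2)
T5 scale by (-3, 3, 3/2): (-54, 36, 2) → (162, 108, 3)
T6 shear: x ← x − 2·z: (162, 108, 3) → (156, 108, 3)

T(p) = (156, 108, 3)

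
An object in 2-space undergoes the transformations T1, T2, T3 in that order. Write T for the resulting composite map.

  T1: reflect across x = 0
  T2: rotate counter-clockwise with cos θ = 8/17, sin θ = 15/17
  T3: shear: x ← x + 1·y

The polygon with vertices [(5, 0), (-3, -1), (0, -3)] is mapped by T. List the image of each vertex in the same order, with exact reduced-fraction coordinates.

T1 reflect across x = 0: (5, 0) → (-5, 0); (-3, -1) → (3, -1); (0, -3) → (0, -3)
T2 rotate counter-clockwise with cos θ = 8/17, sin θ = 15/17: (-5, 0) → (-40/17, -75/17); (3, -1) → (39/17, 37/17); (0, -3) → (45/17, -24/17)
T3 shear: x ← x + 1·y: (-40/17, -75/17) → (-115/17, -75/17); (39/17, 37/17) → (76/17, 37/17); (45/17, -24/17) → (21/17, -24/17)

image vertices: (-115/17, -75/17), (76/17, 37/17), (21/17, -24/17)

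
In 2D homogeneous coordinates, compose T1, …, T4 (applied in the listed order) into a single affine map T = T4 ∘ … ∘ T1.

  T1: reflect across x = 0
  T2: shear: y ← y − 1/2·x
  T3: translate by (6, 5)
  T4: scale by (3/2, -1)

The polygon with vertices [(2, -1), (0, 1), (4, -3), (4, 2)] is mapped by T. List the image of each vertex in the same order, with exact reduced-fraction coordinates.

T1 reflect across x = 0: (2, -1) → (-2, -1); (0, 1) → (0, 1); (4, -3) → (-4, -3); (4, 2) → (-4, 2)
T2 shear: y ← y − 1/2·x: (-2, -1) → (-2, 0); (0, 1) → (0, 1); (-4, -3) → (-4, -1); (-4, 2) → (-4, 4)
T3 translate by (6, 5): (-2, 0) → (4, 5); (0, 1) → (6, 6); (-4, -1) → (2, 4); (-4, 4) → (2, 9)
T4 scale by (3/2, -1): (4, 5) → (6, -5); (6, 6) → (9, -6); (2, 4) → (3, -4); (2, 9) → (3, -9)

image vertices: (6, -5), (9, -6), (3, -4), (3, -9)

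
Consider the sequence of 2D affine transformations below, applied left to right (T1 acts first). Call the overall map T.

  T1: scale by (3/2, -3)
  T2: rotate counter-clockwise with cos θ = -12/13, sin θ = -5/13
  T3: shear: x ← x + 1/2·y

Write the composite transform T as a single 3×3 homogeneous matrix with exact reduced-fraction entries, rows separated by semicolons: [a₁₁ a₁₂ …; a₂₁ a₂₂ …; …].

T1 = [3/2 0 0; 0 -3 0; 0 0 1]
T2·T1 = [-18/13 -15/13 0; -15/26 36/13 0; 0 0 1]
T3·…·T1 = [-87/52 3/13 0; -15/26 36/13 0; 0 0 1]

T = [-87/52 3/13 0; -15/26 36/13 0; 0 0 1]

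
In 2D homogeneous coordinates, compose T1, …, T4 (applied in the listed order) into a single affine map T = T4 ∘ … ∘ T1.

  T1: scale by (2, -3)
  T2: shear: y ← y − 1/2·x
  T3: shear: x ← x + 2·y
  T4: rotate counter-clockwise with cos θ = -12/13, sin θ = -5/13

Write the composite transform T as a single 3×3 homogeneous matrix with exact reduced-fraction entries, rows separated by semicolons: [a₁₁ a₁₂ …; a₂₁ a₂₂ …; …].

T = [-5/13 57/13 0; 12/13 66/13 0; 0 0 1]

T1 = [2 0 0; 0 -3 0; 0 0 1]
T2·T1 = [2 0 0; -1 -3 0; 0 0 1]
T3·…·T1 = [0 -6 0; -1 -3 0; 0 0 1]
T4·…·T1 = [-5/13 57/13 0; 12/13 66/13 0; 0 0 1]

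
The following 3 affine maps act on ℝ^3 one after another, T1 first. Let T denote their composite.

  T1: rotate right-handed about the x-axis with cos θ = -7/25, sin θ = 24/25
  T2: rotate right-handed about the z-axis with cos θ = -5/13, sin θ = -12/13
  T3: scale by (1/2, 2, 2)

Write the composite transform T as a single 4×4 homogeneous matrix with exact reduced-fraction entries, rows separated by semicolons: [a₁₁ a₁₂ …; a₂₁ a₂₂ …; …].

T = [-5/26 -42/325 -144/325 0; -24/13 14/65 48/65 0; 0 48/25 -14/25 0; 0 0 0 1]

T1 = [1 0 0 0; 0 -7/25 -24/25 0; 0 24/25 -7/25 0; 0 0 0 1]
T2·T1 = [-5/13 -84/325 -288/325 0; -12/13 7/65 24/65 0; 0 24/25 -7/25 0; 0 0 0 1]
T3·…·T1 = [-5/26 -42/325 -144/325 0; -24/13 14/65 48/65 0; 0 48/25 -14/25 0; 0 0 0 1]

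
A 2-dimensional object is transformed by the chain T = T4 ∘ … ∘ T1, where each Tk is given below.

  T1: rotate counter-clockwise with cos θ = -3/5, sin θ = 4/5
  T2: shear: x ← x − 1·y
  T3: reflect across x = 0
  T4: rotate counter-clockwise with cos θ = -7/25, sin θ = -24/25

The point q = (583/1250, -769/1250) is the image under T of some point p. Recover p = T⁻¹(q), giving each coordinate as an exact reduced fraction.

T1 = [-3/5 -4/5 0; 4/5 -3/5 0; 0 0 1]
T2·T1 = [-7/5 -1/5 0; 4/5 -3/5 0; 0 0 1]
T3·…·T1 = [7/5 1/5 0; 4/5 -3/5 0; 0 0 1]
T4·…·T1 = [47/125 -79/125 0; -196/125 -3/125 0; 0 0 1]
det M = -1; M⁻¹ = [3/125 -79/125 0; -196/125 -47/125 0; 0 0 1]
M⁻¹ · (583/1250, -769/1250)ᵀ = (2/5, -1/2)ᵀ

p = (2/5, -1/2)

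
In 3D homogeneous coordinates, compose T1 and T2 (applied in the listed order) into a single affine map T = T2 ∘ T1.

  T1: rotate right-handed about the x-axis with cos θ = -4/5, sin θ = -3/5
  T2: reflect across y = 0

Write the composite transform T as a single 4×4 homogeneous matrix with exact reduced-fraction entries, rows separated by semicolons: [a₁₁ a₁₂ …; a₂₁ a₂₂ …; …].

T1 = [1 0 0 0; 0 -4/5 3/5 0; 0 -3/5 -4/5 0; 0 0 0 1]
T2·T1 = [1 0 0 0; 0 4/5 -3/5 0; 0 -3/5 -4/5 0; 0 0 0 1]

T = [1 0 0 0; 0 4/5 -3/5 0; 0 -3/5 -4/5 0; 0 0 0 1]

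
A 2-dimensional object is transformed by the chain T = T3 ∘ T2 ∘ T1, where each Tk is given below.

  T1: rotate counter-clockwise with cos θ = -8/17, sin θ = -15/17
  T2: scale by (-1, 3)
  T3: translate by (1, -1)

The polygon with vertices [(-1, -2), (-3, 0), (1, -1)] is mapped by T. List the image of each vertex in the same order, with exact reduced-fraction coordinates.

T1 rotate counter-clockwise with cos θ = -8/17, sin θ = -15/17: (-1, -2) → (-22/17, 31/17); (-3, 0) → (24/17, 45/17); (1, -1) → (-23/17, -7/17)
T2 scale by (-1, 3): (-22/17, 31/17) → (22/17, 93/17); (24/17, 45/17) → (-24/17, 135/17); (-23/17, -7/17) → (23/17, -21/17)
T3 translate by (1, -1): (22/17, 93/17) → (39/17, 76/17); (-24/17, 135/17) → (-7/17, 118/17); (23/17, -21/17) → (40/17, -38/17)

image vertices: (39/17, 76/17), (-7/17, 118/17), (40/17, -38/17)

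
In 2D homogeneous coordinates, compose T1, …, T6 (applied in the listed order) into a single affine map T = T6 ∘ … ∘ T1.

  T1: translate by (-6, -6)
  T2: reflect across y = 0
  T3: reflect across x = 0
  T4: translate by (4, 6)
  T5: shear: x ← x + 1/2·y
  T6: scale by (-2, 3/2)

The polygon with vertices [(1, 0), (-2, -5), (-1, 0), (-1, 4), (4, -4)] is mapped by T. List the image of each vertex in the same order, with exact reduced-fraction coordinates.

image vertices: (-30, 18), (-41, 51/2), (-34, 18), (-30, 12), (-28, 24)

T1 translate by (-6, -6): (1, 0) → (-5, -6); (-2, -5) → (-8, -11); (-1, 0) → (-7, -6); (-1, 4) → (-7, -2); (4, -4) → (-2, -10)
T2 reflect across y = 0: (-5, -6) → (-5, 6); (-8, -11) → (-8, 11); (-7, -6) → (-7, 6); (-7, -2) → (-7, 2); (-2, -10) → (-2, 10)
T3 reflect across x = 0: (-5, 6) → (5, 6); (-8, 11) → (8, 11); (-7, 6) → (7, 6); (-7, 2) → (7, 2); (-2, 10) → (2, 10)
T4 translate by (4, 6): (5, 6) → (9, 12); (8, 11) → (12, 17); (7, 6) → (11, 12); (7, 2) → (11, 8); (2, 10) → (6, 16)
T5 shear: x ← x + 1/2·y: (9, 12) → (15, 12); (12, 17) → (41/2, 17); (11, 12) → (17, 12); (11, 8) → (15, 8); (6, 16) → (14, 16)
T6 scale by (-2, 3/2): (15, 12) → (-30, 18); (41/2, 17) → (-41, 51/2); (17, 12) → (-34, 18); (15, 8) → (-30, 12); (14, 16) → (-28, 24)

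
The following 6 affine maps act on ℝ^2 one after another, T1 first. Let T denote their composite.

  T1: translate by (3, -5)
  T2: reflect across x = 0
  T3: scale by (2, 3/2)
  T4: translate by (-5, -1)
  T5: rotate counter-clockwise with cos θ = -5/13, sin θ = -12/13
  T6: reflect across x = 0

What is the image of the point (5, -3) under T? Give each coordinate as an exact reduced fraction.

T1 translate by (3, -5): (5, -3) → (8, -8)
T2 reflect across x = 0: (8, -8) → (-8, -8)
T3 scale by (2, 3/2): (-8, -8) → (-16, -12)
T4 translate by (-5, -1): (-16, -12) → (-21, -13)
T5 rotate counter-clockwise with cos θ = -5/13, sin θ = -12/13: (-21, -13) → (-51/13, 317/13)
T6 reflect across x = 0: (-51/13, 317/13) → (51/13, 317/13)

T(p) = (51/13, 317/13)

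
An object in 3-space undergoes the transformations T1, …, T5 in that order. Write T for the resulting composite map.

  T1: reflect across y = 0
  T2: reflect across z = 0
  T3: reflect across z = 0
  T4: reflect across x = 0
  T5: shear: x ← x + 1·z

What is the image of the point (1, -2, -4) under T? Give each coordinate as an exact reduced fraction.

T1 reflect across y = 0: (1, -2, -4) → (1, 2, -4)
T2 reflect across z = 0: (1, 2, -4) → (1, 2, 4)
T3 reflect across z = 0: (1, 2, 4) → (1, 2, -4)
T4 reflect across x = 0: (1, 2, -4) → (-1, 2, -4)
T5 shear: x ← x + 1·z: (-1, 2, -4) → (-5, 2, -4)

T(p) = (-5, 2, -4)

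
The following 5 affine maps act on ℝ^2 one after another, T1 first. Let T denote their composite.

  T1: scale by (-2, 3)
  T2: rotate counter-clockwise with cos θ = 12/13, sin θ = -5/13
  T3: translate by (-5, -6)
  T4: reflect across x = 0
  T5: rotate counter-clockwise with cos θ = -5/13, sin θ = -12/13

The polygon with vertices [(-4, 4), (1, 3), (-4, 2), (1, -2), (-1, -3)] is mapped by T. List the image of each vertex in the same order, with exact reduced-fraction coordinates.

T1 scale by (-2, 3): (-4, 4) → (8, 12); (1, 3) → (-2, 9); (-4, 2) → (8, 6); (1, -2) → (-2, -6); (-1, -3) → (2, -9)
T2 rotate counter-clockwise with cos θ = 12/13, sin θ = -5/13: (8, 12) → (12, 8); (-2, 9) → (21/13, 118/13); (8, 6) → (126/13, 32/13); (-2, -6) → (-54/13, -62/13); (2, -9) → (-21/13, -118/13)
T3 translate by (-5, -6): (12, 8) → (7, 2); (21/13, 118/13) → (-44/13, 40/13); (126/13, 32/13) → (61/13, -46/13); (-54/13, -62/13) → (-119/13, -140/13); (-21/13, -118/13) → (-86/13, -196/13)
T4 reflect across x = 0: (7, 2) → (-7, 2); (-44/13, 40/13) → (44/13, 40/13); (61/13, -46/13) → (-61/13, -46/13); (-119/13, -140/13) → (119/13, -140/13); (-86/13, -196/13) → (86/13, -196/13)
T5 rotate counter-clockwise with cos θ = -5/13, sin θ = -12/13: (-7, 2) → (59/13, 74/13); (44/13, 40/13) → (20/13, -56/13); (-61/13, -46/13) → (-19/13, 74/13); (119/13, -140/13) → (-175/13, -56/13); (86/13, -196/13) → (-214/13, -4/13)

image vertices: (59/13, 74/13), (20/13, -56/13), (-19/13, 74/13), (-175/13, -56/13), (-214/13, -4/13)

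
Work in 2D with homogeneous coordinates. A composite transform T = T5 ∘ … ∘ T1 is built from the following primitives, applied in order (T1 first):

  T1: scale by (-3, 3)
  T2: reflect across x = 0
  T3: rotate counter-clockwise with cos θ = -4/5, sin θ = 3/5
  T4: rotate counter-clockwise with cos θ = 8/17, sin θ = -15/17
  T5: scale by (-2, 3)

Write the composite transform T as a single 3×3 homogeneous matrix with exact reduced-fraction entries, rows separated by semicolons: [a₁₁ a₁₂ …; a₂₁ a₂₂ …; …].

T = [-78/85 504/85 0; 756/85 117/85 0; 0 0 1]

T1 = [-3 0 0; 0 3 0; 0 0 1]
T2·T1 = [3 0 0; 0 3 0; 0 0 1]
T3·…·T1 = [-12/5 -9/5 0; 9/5 -12/5 0; 0 0 1]
T4·…·T1 = [39/85 -252/85 0; 252/85 39/85 0; 0 0 1]
T5·…·T1 = [-78/85 504/85 0; 756/85 117/85 0; 0 0 1]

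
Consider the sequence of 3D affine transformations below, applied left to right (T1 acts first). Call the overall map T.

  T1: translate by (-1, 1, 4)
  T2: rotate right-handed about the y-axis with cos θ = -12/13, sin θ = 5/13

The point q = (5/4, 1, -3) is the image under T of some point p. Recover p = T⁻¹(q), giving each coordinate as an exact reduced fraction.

T1 = [1 0 0 -1; 0 1 0 1; 0 0 1 4; 0 0 0 1]
T2·T1 = [-12/13 0 5/13 32/13; 0 1 0 1; -5/13 0 -12/13 -43/13; 0 0 0 1]
det M = 1; M⁻¹ = [-12/13 0 -5/13 1; 0 1 0 -1; 5/13 0 -12/13 -4; 0 0 0 1]
M⁻¹ · (5/4, 1, -3)ᵀ = (1, 0, -3/4)ᵀ

p = (1, 0, -3/4)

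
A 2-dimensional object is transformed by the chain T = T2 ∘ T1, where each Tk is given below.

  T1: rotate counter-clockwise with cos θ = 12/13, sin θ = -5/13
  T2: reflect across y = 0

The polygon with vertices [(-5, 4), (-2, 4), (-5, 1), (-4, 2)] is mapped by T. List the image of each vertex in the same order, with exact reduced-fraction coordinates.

image vertices: (-40/13, -73/13), (-4/13, -58/13), (-55/13, -37/13), (-38/13, -44/13)

T1 rotate counter-clockwise with cos θ = 12/13, sin θ = -5/13: (-5, 4) → (-40/13, 73/13); (-2, 4) → (-4/13, 58/13); (-5, 1) → (-55/13, 37/13); (-4, 2) → (-38/13, 44/13)
T2 reflect across y = 0: (-40/13, 73/13) → (-40/13, -73/13); (-4/13, 58/13) → (-4/13, -58/13); (-55/13, 37/13) → (-55/13, -37/13); (-38/13, 44/13) → (-38/13, -44/13)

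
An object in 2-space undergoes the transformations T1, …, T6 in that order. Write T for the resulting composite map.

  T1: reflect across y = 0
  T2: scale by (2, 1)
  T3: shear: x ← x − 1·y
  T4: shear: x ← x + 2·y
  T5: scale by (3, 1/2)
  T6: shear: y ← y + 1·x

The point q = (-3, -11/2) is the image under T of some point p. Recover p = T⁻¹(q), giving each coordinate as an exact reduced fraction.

T1 = [1 0 0; 0 -1 0; 0 0 1]
T2·T1 = [2 0 0; 0 -1 0; 0 0 1]
T3·…·T1 = [2 1 0; 0 -1 0; 0 0 1]
T4·…·T1 = [2 -1 0; 0 -1 0; 0 0 1]
T5·…·T1 = [6 -3 0; 0 -1/2 0; 0 0 1]
T6·…·T1 = [6 -3 0; 6 -7/2 0; 0 0 1]
det M = -3; M⁻¹ = [7/6 -1 0; 2 -2 0; 0 0 1]
M⁻¹ · (-3, -11/2)ᵀ = (2, 5)ᵀ

p = (2, 5)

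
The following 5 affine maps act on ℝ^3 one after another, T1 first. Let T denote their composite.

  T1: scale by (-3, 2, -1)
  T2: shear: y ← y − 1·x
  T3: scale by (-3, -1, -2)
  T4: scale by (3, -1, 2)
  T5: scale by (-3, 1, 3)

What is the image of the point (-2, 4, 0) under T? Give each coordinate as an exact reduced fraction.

T(p) = (162, 2, 0)

T1 scale by (-3, 2, -1): (-2, 4, 0) → (6, 8, 0)
T2 shear: y ← y − 1·x: (6, 8, 0) → (6, 2, 0)
T3 scale by (-3, -1, -2): (6, 2, 0) → (-18, -2, 0)
T4 scale by (3, -1, 2): (-18, -2, 0) → (-54, 2, 0)
T5 scale by (-3, 1, 3): (-54, 2, 0) → (162, 2, 0)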